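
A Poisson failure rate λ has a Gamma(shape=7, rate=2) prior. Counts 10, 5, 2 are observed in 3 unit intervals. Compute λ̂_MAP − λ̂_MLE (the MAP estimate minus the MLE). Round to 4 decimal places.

MAP − MLE = -1.0667

Σxᵢ = 17. Posterior is Gamma(24, 5); MAP = (24−1)/5 = 23/5 ≈ 4.60000.
MLE = x̄ = 17/3 ≈ 5.66667.
Difference = 23/5 − 17/3 = -16/15 ≈ -1.0667.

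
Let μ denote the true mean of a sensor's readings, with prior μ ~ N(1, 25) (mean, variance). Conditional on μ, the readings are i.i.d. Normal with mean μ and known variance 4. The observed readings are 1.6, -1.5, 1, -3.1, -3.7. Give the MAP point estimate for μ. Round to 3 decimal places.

n = 5; x̄ = (1.6 + (-1.5) + 1 + (-3.1) + (-3.7))/5 = -5.7/5 = -1.14.
For a Normal prior and Normal likelihood with known variance, the posterior is Normal; its mode equals its mean, the precision-weighted average.
Prior precision 1/σ₀² = 1/25 = 0.04; data precision n/σ² = 5/4 = 1.25.
μ̂ = (0.04·1 + 1.25·(-1.14)) / (0.04 + 1.25) = (-1.385)/1.29 = -277/258 ≈ -1.074.

μ̂_MAP = -1.074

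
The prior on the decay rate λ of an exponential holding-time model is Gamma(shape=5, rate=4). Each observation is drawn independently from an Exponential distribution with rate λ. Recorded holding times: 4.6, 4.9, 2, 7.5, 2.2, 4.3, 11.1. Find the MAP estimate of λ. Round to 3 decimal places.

λ̂_MAP = 0.271

The Exponential(rate=λ) likelihood is ∝ λ^n e^(−λΣtᵢ). Here n = 7 and Σtᵢ = 4.6 + 4.9 + 2 + 7.5 + 2.2 + 4.3 + 11.1 = 36.6.
Posterior ∝ λ^4e^(−4λ) · λ^7e^(−36.6λ) = λ^11e^(−40.6λ), i.e. Gamma(12, 40.6).
Mode = (a−1)/b = 11/40.6 ≈ 0.271.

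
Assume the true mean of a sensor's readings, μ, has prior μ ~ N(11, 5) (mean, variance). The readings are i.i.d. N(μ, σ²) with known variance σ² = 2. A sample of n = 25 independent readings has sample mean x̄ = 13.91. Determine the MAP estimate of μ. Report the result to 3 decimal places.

μ̂_MAP = 13.864

n = 25, x̄ = 13.91.
For a Normal prior and Normal likelihood with known variance, the posterior is Normal; its mode equals its mean, the precision-weighted average.
Prior precision 1/σ₀² = 1/5 = 0.2; data precision n/σ² = 25/2 = 12.5.
μ̂ = (0.2·11 + 12.5·13.91) / (0.2 + 12.5) = 176.075/12.7 = 7043/508 ≈ 13.864.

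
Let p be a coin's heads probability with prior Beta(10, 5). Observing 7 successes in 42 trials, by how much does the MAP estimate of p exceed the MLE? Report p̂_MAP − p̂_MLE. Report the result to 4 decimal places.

Posterior is Beta(17, 40); MAP = (17−1)/(57−2) = 16/55 ≈ 0.29091.
MLE ignores the prior: p̂_MLE = k/n = 7/42 ≈ 0.16667.
Difference = 16/55 − 7/42 = 41/330 ≈ 0.1242.

MAP − MLE = 0.1242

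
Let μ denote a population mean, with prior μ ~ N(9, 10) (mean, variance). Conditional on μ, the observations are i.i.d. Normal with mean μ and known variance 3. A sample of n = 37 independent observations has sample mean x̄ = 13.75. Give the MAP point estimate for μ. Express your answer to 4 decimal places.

μ̂_MAP = 13.7118

n = 37, x̄ = 13.75.
For a Normal prior and Normal likelihood with known variance, the posterior is Normal; its mode equals its mean, the precision-weighted average.
Prior precision 1/σ₀² = 1/10 = 0.1; data precision n/σ² = 37/3.
μ̂ = (0.1·9 + (37/3)·13.75) / (0.1 + 37/3) = (10229/60)/(373/30) = 10229/746 ≈ 13.7118.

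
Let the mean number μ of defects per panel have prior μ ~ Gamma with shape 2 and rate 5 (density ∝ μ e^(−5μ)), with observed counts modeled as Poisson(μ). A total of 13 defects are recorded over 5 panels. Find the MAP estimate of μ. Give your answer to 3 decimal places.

Σxᵢ = 13, n = 5.
Posterior ∝ μe^(−5μ) · μ^13e^(−5μ) = μ^14e^(−10μ), i.e. Gamma(shape=15, rate=10).
The mode of a Gamma(a, b) with a ≥ 1 (shape–rate) is (a−1)/b = 14/10 ≈ 1.400.

μ̂_MAP = 1.400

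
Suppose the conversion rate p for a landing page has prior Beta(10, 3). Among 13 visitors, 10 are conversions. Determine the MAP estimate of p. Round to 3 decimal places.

p̂_MAP = 0.792

Prior: Beta(10, 3).
Data: 10 successes in 13 trials. The binomial likelihood contributes p^10(1−p)^3, so the posterior is Beta(10+10, 3+3) = Beta(20, 6).
For Beta(a, b) with a, b > 1 the mode is (a−1)/(a+b−2) = 19/24 ≈ 0.792.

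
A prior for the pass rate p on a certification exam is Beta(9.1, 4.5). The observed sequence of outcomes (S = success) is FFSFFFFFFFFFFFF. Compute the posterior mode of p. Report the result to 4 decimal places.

p̂_MAP = 0.3421

Prior: Beta(9.1, 4.5).
Data: 1 success in 15 trials (from the sequence). The binomial likelihood contributes p(1−p)^14, so the posterior is Beta(9.1+1, 4.5+14) = Beta(10.1, 18.5).
For Beta(a, b) with a, b > 1 the mode is (a−1)/(a+b−2) = 9.1/26.6 ≈ 0.3421.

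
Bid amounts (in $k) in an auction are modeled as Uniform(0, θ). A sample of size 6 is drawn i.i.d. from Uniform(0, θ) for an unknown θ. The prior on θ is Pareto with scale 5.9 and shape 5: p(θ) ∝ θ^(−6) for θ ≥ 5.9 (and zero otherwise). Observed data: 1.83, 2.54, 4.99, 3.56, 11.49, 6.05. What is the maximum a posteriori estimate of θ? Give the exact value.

The Uniform(0, θ) likelihood is θ^(−n) for θ ≥ max(xᵢ), zero otherwise. Here max(xᵢ) = 11.49.
Posterior ∝ θ^(−6) · θ^(−6) = θ^(−12) on θ ≥ max(5.9, 11.49) = 11.49.
This density is strictly decreasing in θ, so the posterior mode lies at the lower boundary of the support.

θ̂_MAP = 11.49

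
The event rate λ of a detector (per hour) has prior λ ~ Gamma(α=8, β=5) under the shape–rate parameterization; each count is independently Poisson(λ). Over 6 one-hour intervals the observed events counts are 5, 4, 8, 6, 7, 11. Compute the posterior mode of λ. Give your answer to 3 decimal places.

Σxᵢ = 5+4+8+6+7+11 = 41, with n = 6.
Posterior ∝ λ^7e^(−5λ) · λ^41e^(−6λ) = λ^48e^(−11λ), i.e. Gamma(shape=49, rate=11).
The mode of a Gamma(a, b) with a ≥ 1 (shape–rate) is (a−1)/b = 48/11 ≈ 4.364.

λ̂_MAP = 4.364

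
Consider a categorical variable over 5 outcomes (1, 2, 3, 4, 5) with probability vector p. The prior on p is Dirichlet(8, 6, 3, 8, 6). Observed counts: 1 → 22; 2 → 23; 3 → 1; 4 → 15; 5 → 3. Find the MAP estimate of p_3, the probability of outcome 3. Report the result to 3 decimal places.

MAP estimate: 0.033

The posterior is Dirichlet(αᵢ + nᵢ) = Dirichlet(30, 29, 4, 23, 9).
For a Dirichlet(a₁,…,a_K) with all aᵢ > 1, the mode has j-th component (aⱼ − 1)/(Σaᵢ − K).
Here Σaᵢ = 95 and K = 5, so p_3 = (4 − 1)/(95 − 5) = 3/90 ≈ 0.033.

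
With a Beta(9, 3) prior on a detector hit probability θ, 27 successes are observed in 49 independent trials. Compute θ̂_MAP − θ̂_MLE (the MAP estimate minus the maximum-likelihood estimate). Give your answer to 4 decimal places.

MAP − MLE = 0.0422

Posterior is Beta(36, 25); MAP = (36−1)/(61−2) = 35/59 ≈ 0.59322.
MLE ignores the prior: θ̂_MLE = k/n = 27/49 ≈ 0.55102.
Difference = 35/59 − 27/49 = 122/2891 ≈ 0.0422.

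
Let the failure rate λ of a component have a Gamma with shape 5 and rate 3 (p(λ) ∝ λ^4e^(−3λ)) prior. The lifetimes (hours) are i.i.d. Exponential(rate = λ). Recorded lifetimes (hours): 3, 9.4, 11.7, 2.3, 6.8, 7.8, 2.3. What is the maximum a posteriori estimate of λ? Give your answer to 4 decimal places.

The Exponential(rate=λ) likelihood is ∝ λ^n e^(−λΣtᵢ). Here n = 7 and Σtᵢ = 3 + 9.4 + 11.7 + 2.3 + 6.8 + 7.8 + 2.3 = 43.3.
Posterior ∝ λ^4e^(−3λ) · λ^7e^(−43.3λ) = λ^11e^(−46.3λ), i.e. Gamma(12, 46.3).
Mode = (a−1)/b = 11/46.3 ≈ 0.2376.

λ̂_MAP = 0.2376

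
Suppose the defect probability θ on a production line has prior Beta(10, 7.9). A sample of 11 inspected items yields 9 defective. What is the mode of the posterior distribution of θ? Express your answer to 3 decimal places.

Prior: Beta(10, 7.9).
Data: 9 successes in 11 trials. The binomial likelihood contributes θ^9(1−θ)^2, so the posterior is Beta(10+9, 7.9+2) = Beta(19, 9.9).
For Beta(a, b) with a, b > 1 the mode is (a−1)/(a+b−2) = 18/26.9 ≈ 0.669.

θ̂_MAP = 0.669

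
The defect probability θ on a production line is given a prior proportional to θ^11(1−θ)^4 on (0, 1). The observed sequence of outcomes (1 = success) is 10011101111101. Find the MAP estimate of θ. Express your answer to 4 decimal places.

θ̂_MAP = 0.7241

The prior density ∝ θ^11(1−θ)^4 is the kernel of Beta(12, 5).
Data: 10 successes in 14 trials (from the sequence). The binomial likelihood contributes θ^10(1−θ)^4, so the posterior is Beta(12+10, 5+4) = Beta(22, 9).
For Beta(a, b) with a, b > 1 the mode is (a−1)/(a+b−2) = 21/29 ≈ 0.7241.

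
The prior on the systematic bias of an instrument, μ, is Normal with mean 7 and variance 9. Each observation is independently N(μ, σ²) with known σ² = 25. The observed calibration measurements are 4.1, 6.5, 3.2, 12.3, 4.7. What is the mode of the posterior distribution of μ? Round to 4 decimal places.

μ̂_MAP = 6.4600

n = 5; x̄ = (4.1 + 6.5 + 3.2 + 12.3 + 4.7)/5 = 30.8/5 = 6.16.
For a Normal prior and Normal likelihood with known variance, the posterior is Normal; its mode equals its mean, the precision-weighted average.
Prior precision 1/σ₀² = 1/9; data precision n/σ² = 5/25 = 0.2.
μ̂ = ((1/9)·7 + 0.2·6.16) / (1/9 + 0.2) = (2261/1125)/(14/45) = 6.4600.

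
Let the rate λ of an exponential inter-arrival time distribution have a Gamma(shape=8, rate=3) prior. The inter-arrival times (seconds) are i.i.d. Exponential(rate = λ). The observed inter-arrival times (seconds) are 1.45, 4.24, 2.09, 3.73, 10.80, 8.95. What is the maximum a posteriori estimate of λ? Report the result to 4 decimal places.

The Exponential(rate=λ) likelihood is ∝ λ^n e^(−λΣtᵢ). Here n = 6 and Σtᵢ = 1.45 + 4.24 + 2.09 + 3.73 + 10.80 + 8.95 = 31.26.
Posterior ∝ λ^7e^(−3λ) · λ^6e^(−31.26λ) = λ^13e^(−34.26λ), i.e. Gamma(14, 34.26).
Mode = (a−1)/b = 13/34.26 ≈ 0.3795.

λ̂_MAP = 0.3795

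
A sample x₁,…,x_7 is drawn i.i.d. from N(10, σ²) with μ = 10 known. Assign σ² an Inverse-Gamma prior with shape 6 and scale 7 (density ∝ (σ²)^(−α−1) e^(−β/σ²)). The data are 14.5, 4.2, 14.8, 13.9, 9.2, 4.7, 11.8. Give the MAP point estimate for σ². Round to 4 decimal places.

σ̂²_MAP = 6.5767

Sum of squared deviations about the known mean: SS = (14.5−10)² + (4.2−10)² + (14.8−10)² + (13.9−10)² + (9.2−10)² + (4.7−10)² + (11.8−10)² = 124.11.
The Normal likelihood contributes (σ²)^(−n/2) exp(−SS/(2σ²)), so the posterior is Inverse-Gamma(α + n/2, β + SS/2) = Inverse-Gamma(9.5, 69.055).
The mode of Inverse-Gamma(a, b) is b/(a+1) = 69.055/10.5 ≈ 6.5767.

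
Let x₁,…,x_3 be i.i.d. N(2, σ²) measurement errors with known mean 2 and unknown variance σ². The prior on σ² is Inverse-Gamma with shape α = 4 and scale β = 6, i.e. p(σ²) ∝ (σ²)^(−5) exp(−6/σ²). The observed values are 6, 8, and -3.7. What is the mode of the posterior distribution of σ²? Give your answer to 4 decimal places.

Sum of squared deviations about the known mean: SS = (6−2)² + (8−2)² + (-3.7−2)² = 84.49.
The Normal likelihood contributes (σ²)^(−n/2) exp(−SS/(2σ²)), so the posterior is Inverse-Gamma(α + n/2, β + SS/2) = Inverse-Gamma(5.5, 48.245).
The mode of Inverse-Gamma(a, b) is b/(a+1) = 48.245/6.5 ≈ 7.4223.

σ̂²_MAP = 7.4223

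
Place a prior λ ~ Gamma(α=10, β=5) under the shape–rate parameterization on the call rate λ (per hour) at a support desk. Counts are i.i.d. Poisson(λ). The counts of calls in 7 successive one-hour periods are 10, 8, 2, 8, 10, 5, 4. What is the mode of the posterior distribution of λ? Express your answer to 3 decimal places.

λ̂_MAP = 4.667

Σxᵢ = 10+8+2+8+10+5+4 = 47, with n = 7.
Posterior ∝ λ^9e^(−5λ) · λ^47e^(−7λ) = λ^56e^(−12λ), i.e. Gamma(shape=57, rate=12).
The mode of a Gamma(a, b) with a ≥ 1 (shape–rate) is (a−1)/b = 56/12 ≈ 4.667.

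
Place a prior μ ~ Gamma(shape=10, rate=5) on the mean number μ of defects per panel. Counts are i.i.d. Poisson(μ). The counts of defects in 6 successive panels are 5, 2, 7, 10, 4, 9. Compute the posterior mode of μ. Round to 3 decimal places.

μ̂_MAP = 4.182

Σxᵢ = 5+2+7+10+4+9 = 37, with n = 6.
Posterior ∝ μ^9e^(−5μ) · μ^37e^(−6μ) = μ^46e^(−11μ), i.e. Gamma(shape=47, rate=11).
The mode of a Gamma(a, b) with a ≥ 1 (shape–rate) is (a−1)/b = 46/11 ≈ 4.182.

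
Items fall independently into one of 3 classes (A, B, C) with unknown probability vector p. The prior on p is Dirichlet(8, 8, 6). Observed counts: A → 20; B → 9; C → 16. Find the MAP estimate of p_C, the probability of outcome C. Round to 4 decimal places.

The posterior is Dirichlet(αᵢ + nᵢ) = Dirichlet(28, 17, 22).
For a Dirichlet(a₁,…,a_K) with all aᵢ > 1, the mode has j-th component (aⱼ − 1)/(Σaᵢ − K).
Here Σaᵢ = 67 and K = 3, so p_C = (22 − 1)/(67 − 3) = 21/64 ≈ 0.3281.

MAP estimate of p_C = 0.3281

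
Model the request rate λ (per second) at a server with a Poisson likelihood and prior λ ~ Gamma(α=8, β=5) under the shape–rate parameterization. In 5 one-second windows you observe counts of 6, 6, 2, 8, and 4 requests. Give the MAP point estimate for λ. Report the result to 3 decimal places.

Σxᵢ = 6+6+2+8+4 = 26, with n = 5.
Posterior ∝ λ^7e^(−5λ) · λ^26e^(−5λ) = λ^33e^(−10λ), i.e. Gamma(shape=34, rate=10).
The mode of a Gamma(a, b) with a ≥ 1 (shape–rate) is (a−1)/b = 33/10 ≈ 3.300.

λ̂_MAP = 3.300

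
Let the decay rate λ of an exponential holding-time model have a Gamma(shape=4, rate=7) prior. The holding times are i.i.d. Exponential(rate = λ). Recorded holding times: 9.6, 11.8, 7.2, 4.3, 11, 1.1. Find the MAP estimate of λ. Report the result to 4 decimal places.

λ̂_MAP = 0.1731

The Exponential(rate=λ) likelihood is ∝ λ^n e^(−λΣtᵢ). Here n = 6 and Σtᵢ = 9.6 + 11.8 + 7.2 + 4.3 + 11 + 1.1 = 45.
Posterior ∝ λ^3e^(−7λ) · λ^6e^(−45λ) = λ^9e^(−52λ), i.e. Gamma(10, 52).
Mode = (a−1)/b = 9/52 ≈ 0.1731.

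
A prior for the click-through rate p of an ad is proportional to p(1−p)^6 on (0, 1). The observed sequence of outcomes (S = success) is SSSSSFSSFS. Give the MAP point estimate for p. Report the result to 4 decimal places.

The prior density ∝ p(1−p)^6 is the kernel of Beta(2, 7).
Data: 8 successes in 10 trials (from the sequence). The binomial likelihood contributes p^8(1−p)^2, so the posterior is Beta(2+8, 7+2) = Beta(10, 9).
For Beta(a, b) with a, b > 1 the mode is (a−1)/(a+b−2) = 9/17 ≈ 0.5294.

p̂_MAP = 0.5294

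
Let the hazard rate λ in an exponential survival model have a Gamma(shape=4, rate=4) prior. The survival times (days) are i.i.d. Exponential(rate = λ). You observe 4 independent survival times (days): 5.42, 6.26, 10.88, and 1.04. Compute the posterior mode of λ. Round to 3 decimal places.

λ̂_MAP = 0.254

The Exponential(rate=λ) likelihood is ∝ λ^n e^(−λΣtᵢ). Here n = 4 and Σtᵢ = 5.42 + 6.26 + 10.88 + 1.04 = 23.60.
Posterior ∝ λ^3e^(−4λ) · λ^4e^(−23.60λ) = λ^7e^(−27.60λ), i.e. Gamma(8, 27.60).
Mode = (a−1)/b = 7/27.60 ≈ 0.254.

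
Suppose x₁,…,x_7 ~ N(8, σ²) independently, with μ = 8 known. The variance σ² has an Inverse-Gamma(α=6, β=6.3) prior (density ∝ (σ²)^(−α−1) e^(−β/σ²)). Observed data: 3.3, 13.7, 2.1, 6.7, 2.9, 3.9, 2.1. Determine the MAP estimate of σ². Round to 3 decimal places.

σ̂²_MAP = 8.634

Sum of squared deviations about the known mean: SS = (3.3−8)² + (13.7−8)² + (2.1−8)² + (6.7−8)² + (2.9−8)² + (3.9−8)² + (2.1−8)² = 168.71.
The Normal likelihood contributes (σ²)^(−n/2) exp(−SS/(2σ²)), so the posterior is Inverse-Gamma(α + n/2, β + SS/2) = Inverse-Gamma(9.5, 90.655).
The mode of Inverse-Gamma(a, b) is b/(a+1) = 90.655/10.5 ≈ 8.634.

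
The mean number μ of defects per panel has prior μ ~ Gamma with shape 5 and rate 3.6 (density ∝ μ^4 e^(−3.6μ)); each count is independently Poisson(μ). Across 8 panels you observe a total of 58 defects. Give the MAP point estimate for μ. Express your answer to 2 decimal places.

Σxᵢ = 58, n = 8.
Posterior ∝ μ^4e^(−3.6μ) · μ^58e^(−8μ) = μ^62e^(−11.6μ), i.e. Gamma(shape=63, rate=11.6).
The mode of a Gamma(a, b) with a ≥ 1 (shape–rate) is (a−1)/b = 62/11.6 ≈ 5.34.

μ̂_MAP = 5.34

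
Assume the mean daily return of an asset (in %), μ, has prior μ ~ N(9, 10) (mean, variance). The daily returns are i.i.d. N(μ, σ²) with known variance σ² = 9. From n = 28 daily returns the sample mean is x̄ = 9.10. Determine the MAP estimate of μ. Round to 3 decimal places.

n = 28, x̄ = 9.10.
For a Normal prior and Normal likelihood with known variance, the posterior is Normal; its mode equals its mean, the precision-weighted average.
Prior precision 1/σ₀² = 1/10 = 0.1; data precision n/σ² = 28/9.
μ̂ = (0.1·9 + (28/9)·9.1) / (0.1 + 28/9) = (2629/90)/(289/90) = 2629/289 ≈ 9.097.

μ̂_MAP = 9.097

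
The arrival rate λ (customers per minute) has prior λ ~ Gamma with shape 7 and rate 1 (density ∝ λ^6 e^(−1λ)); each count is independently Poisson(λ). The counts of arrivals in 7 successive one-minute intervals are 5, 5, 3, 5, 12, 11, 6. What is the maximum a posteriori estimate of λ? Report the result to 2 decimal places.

Σxᵢ = 5+5+3+5+12+11+6 = 47, with n = 7.
Posterior ∝ λ^6e^(−1λ) · λ^47e^(−7λ) = λ^53e^(−8λ), i.e. Gamma(shape=54, rate=8).
The mode of a Gamma(a, b) with a ≥ 1 (shape–rate) is (a−1)/b = 53/8 ≈ 6.63.

λ̂_MAP = 6.63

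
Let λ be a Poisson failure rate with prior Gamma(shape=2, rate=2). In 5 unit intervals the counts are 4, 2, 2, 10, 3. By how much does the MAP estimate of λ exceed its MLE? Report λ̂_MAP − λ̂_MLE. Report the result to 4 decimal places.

MAP − MLE = -1.0571

Σxᵢ = 21. Posterior is Gamma(23, 7); MAP = (23−1)/7 = 22/7 ≈ 3.14286.
MLE = x̄ = 21/5 ≈ 4.20000.
Difference = 22/7 − 21/5 = -37/35 ≈ -1.0571.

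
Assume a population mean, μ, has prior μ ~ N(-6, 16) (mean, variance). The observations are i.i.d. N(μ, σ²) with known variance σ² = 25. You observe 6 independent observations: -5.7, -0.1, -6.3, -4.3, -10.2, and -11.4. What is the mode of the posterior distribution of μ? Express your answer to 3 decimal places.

n = 6; x̄ = ((-5.7) + (-0.1) + (-6.3) + (-4.3) + (-10.2) + (-11.4))/6 = -38/6 = -19/3 ≈ -6.3333.
For a Normal prior and Normal likelihood with known variance, the posterior is Normal; its mode equals its mean, the precision-weighted average.
Prior precision 1/σ₀² = 1/16 = 0.0625; data precision n/σ² = 6/25 = 0.24.
μ̂ = (0.0625·(-6) + 0.24·(-19/3)) / (0.0625 + 0.24) = (-1.895)/0.3025 = -758/121 ≈ -6.264.

μ̂_MAP = -6.264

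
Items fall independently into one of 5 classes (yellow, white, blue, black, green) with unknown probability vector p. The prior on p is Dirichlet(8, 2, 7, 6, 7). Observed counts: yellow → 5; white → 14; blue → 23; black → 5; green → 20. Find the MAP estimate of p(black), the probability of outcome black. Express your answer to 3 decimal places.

The posterior is Dirichlet(αᵢ + nᵢ) = Dirichlet(13, 16, 30, 11, 27).
For a Dirichlet(a₁,…,a_K) with all aᵢ > 1, the mode has j-th component (aⱼ − 1)/(Σaᵢ − K).
Here Σaᵢ = 97 and K = 5, so p(black) = (11 − 1)/(97 − 5) = 10/92 ≈ 0.109.

MAP estimate of p(black) = 0.109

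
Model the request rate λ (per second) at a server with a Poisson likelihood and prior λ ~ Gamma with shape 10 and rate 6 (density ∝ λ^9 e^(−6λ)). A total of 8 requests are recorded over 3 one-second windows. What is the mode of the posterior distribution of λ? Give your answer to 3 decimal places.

Σxᵢ = 8, n = 3.
Posterior ∝ λ^9e^(−6λ) · λ^8e^(−3λ) = λ^17e^(−9λ), i.e. Gamma(shape=18, rate=9).
The mode of a Gamma(a, b) with a ≥ 1 (shape–rate) is (a−1)/b = 17/9 ≈ 1.889.

λ̂_MAP = 1.889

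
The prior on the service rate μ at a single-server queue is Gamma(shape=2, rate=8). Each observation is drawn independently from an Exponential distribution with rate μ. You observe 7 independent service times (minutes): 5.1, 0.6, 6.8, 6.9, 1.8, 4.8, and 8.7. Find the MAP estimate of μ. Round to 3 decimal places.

The Exponential(rate=μ) likelihood is ∝ μ^n e^(−μΣtᵢ). Here n = 7 and Σtᵢ = 5.1 + 0.6 + 6.8 + 6.9 + 1.8 + 4.8 + 8.7 = 34.7.
Posterior ∝ μe^(−8μ) · μ^7e^(−34.7μ) = μ^8e^(−42.7μ), i.e. Gamma(9, 42.7).
Mode = (a−1)/b = 8/42.7 ≈ 0.187.

μ̂_MAP = 0.187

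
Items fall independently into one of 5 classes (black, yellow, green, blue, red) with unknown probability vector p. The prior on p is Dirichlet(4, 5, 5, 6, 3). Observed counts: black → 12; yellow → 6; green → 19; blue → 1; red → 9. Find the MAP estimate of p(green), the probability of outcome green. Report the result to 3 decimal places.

The posterior is Dirichlet(αᵢ + nᵢ) = Dirichlet(16, 11, 24, 7, 12).
For a Dirichlet(a₁,…,a_K) with all aᵢ > 1, the mode has j-th component (aⱼ − 1)/(Σaᵢ − K).
Here Σaᵢ = 70 and K = 5, so p(green) = (24 − 1)/(70 − 5) = 23/65 ≈ 0.354.

MAP estimate of p(green) = 0.354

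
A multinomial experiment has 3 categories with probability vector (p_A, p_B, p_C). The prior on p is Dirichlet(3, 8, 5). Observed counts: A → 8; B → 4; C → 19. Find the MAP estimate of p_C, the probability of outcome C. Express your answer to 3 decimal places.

MAP estimate of p_C = 0.523

The posterior is Dirichlet(αᵢ + nᵢ) = Dirichlet(11, 12, 24).
For a Dirichlet(a₁,…,a_K) with all aᵢ > 1, the mode has j-th component (aⱼ − 1)/(Σaᵢ − K).
Here Σaᵢ = 47 and K = 3, so p_C = (24 − 1)/(47 − 3) = 23/44 ≈ 0.523.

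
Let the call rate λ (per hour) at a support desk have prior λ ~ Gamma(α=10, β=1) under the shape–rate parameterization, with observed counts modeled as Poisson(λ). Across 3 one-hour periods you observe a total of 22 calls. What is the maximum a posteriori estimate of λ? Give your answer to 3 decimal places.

λ̂_MAP = 7.750

Σxᵢ = 22, n = 3.
Posterior ∝ λ^9e^(−1λ) · λ^22e^(−3λ) = λ^31e^(−4λ), i.e. Gamma(shape=32, rate=4).
The mode of a Gamma(a, b) with a ≥ 1 (shape–rate) is (a−1)/b = 31/4 ≈ 7.750.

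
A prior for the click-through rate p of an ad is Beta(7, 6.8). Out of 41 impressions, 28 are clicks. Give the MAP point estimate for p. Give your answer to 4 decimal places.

Prior: Beta(7, 6.8).
Data: 28 successes in 41 trials. The binomial likelihood contributes p^28(1−p)^13, so the posterior is Beta(7+28, 6.8+13) = Beta(35, 19.8).
For Beta(a, b) with a, b > 1 the mode is (a−1)/(a+b−2) = 34/52.8 ≈ 0.6439.

p̂_MAP = 0.6439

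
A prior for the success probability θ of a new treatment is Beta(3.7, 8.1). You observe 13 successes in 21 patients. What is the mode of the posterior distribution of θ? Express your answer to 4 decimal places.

θ̂_MAP = 0.5097

Prior: Beta(3.7, 8.1).
Data: 13 successes in 21 trials. The binomial likelihood contributes θ^13(1−θ)^8, so the posterior is Beta(3.7+13, 8.1+8) = Beta(16.7, 16.1).
For Beta(a, b) with a, b > 1 the mode is (a−1)/(a+b−2) = 15.7/30.8 ≈ 0.5097.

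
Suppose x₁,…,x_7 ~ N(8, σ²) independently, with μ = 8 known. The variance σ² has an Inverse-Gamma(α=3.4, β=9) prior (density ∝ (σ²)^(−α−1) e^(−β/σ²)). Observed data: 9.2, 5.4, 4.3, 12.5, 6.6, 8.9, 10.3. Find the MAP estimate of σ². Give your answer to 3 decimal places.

σ̂²_MAP = 4.316

Sum of squared deviations about the known mean: SS = (9.2−8)² + (5.4−8)² + (4.3−8)² + (12.5−8)² + (6.6−8)² + (8.9−8)² + (10.3−8)² = 50.2.
The Normal likelihood contributes (σ²)^(−n/2) exp(−SS/(2σ²)), so the posterior is Inverse-Gamma(α + n/2, β + SS/2) = Inverse-Gamma(6.9, 34.1).
The mode of Inverse-Gamma(a, b) is b/(a+1) = 34.1/7.9 ≈ 4.316.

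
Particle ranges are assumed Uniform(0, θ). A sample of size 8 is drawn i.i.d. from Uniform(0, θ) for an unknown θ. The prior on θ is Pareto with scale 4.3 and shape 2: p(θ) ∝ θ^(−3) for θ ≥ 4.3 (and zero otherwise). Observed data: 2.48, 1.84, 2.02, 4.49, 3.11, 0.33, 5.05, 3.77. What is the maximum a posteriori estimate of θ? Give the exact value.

The Uniform(0, θ) likelihood is θ^(−n) for θ ≥ max(xᵢ), zero otherwise. Here max(xᵢ) = 5.05.
Posterior ∝ θ^(−3) · θ^(−8) = θ^(−11) on θ ≥ max(4.3, 5.05) = 5.05.
This density is strictly decreasing in θ, so the posterior mode lies at the lower boundary of the support.

θ̂_MAP = 5.05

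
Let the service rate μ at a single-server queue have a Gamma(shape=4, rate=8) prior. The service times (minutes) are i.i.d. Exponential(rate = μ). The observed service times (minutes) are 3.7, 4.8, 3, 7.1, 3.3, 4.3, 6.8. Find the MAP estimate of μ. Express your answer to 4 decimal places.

The Exponential(rate=μ) likelihood is ∝ μ^n e^(−μΣtᵢ). Here n = 7 and Σtᵢ = 3.7 + 4.8 + 3 + 7.1 + 3.3 + 4.3 + 6.8 = 33.
Posterior ∝ μ^3e^(−8μ) · μ^7e^(−33μ) = μ^10e^(−41μ), i.e. Gamma(11, 41).
Mode = (a−1)/b = 10/41 ≈ 0.2439.

μ̂_MAP = 0.2439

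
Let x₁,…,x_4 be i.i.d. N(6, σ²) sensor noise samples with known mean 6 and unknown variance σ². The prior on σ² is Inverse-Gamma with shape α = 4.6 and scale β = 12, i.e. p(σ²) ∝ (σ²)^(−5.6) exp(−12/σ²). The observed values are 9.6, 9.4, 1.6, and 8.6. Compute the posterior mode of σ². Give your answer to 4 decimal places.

σ̂²_MAP = 4.9105

Sum of squared deviations about the known mean: SS = (9.6−6)² + (9.4−6)² + (1.6−6)² + (8.6−6)² = 50.64.
The Normal likelihood contributes (σ²)^(−n/2) exp(−SS/(2σ²)), so the posterior is Inverse-Gamma(α + n/2, β + SS/2) = Inverse-Gamma(6.6, 37.32).
The mode of Inverse-Gamma(a, b) is b/(a+1) = 37.32/7.6 ≈ 4.9105.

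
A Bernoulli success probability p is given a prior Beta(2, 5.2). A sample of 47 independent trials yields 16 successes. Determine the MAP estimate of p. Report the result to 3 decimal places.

p̂_MAP = 0.326

Prior: Beta(2, 5.2).
Data: 16 successes in 47 trials. The binomial likelihood contributes p^16(1−p)^31, so the posterior is Beta(2+16, 5.2+31) = Beta(18, 36.2).
For Beta(a, b) with a, b > 1 the mode is (a−1)/(a+b−2) = 17/52.2 ≈ 0.326.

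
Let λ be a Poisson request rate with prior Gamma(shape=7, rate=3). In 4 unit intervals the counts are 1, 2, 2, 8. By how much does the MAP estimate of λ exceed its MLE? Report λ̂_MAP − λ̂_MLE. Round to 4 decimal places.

MAP − MLE = -0.5357

Σxᵢ = 13. Posterior is Gamma(20, 7); MAP = (20−1)/7 = 19/7 ≈ 2.71429.
MLE = x̄ = 13/4 ≈ 3.25000.
Difference = 19/7 − 13/4 = -15/28 ≈ -0.5357.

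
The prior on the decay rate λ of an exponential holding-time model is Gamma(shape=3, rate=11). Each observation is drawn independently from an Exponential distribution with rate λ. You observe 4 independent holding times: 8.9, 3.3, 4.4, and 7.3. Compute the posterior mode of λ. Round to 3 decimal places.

λ̂_MAP = 0.172

The Exponential(rate=λ) likelihood is ∝ λ^n e^(−λΣtᵢ). Here n = 4 and Σtᵢ = 8.9 + 3.3 + 4.4 + 7.3 = 23.9.
Posterior ∝ λ^2e^(−11λ) · λ^4e^(−23.9λ) = λ^6e^(−34.9λ), i.e. Gamma(7, 34.9).
Mode = (a−1)/b = 6/34.9 ≈ 0.172.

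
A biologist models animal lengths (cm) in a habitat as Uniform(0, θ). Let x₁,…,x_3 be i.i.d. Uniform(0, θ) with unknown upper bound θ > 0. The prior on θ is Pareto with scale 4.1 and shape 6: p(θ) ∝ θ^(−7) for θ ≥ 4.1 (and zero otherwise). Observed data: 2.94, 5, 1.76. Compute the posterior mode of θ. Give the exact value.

The Uniform(0, θ) likelihood is θ^(−n) for θ ≥ max(xᵢ), zero otherwise. Here max(xᵢ) = 5.
Posterior ∝ θ^(−7) · θ^(−3) = θ^(−10) on θ ≥ max(4.1, 5) = 5.
This density is strictly decreasing in θ, so the posterior mode lies at the lower boundary of the support.

θ̂_MAP = 5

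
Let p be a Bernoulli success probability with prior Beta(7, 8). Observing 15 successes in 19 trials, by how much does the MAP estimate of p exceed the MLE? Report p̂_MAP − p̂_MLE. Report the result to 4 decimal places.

Posterior is Beta(22, 12); MAP = (22−1)/(34−2) = 21/32 ≈ 0.65625.
MLE ignores the prior: p̂_MLE = k/n = 15/19 ≈ 0.78947.
Difference = 21/32 − 15/19 = -81/608 ≈ -0.1332.

MAP − MLE = -0.1332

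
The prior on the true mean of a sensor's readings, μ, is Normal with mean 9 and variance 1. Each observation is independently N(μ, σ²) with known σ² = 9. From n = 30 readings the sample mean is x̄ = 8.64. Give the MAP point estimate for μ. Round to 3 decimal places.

n = 30, x̄ = 8.64.
For a Normal prior and Normal likelihood with known variance, the posterior is Normal; its mode equals its mean, the precision-weighted average.
Prior precision 1/σ₀² = 1/1 = 1; data precision n/σ² = 30/9 = 10/3.
μ̂ = (1·9 + (10/3)·8.64) / (1 + 10/3) = 37.8/(13/3) = 567/65 ≈ 8.723.

μ̂_MAP = 8.723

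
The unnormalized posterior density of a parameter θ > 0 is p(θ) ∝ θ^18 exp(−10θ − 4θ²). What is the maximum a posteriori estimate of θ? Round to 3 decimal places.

θ̂_MAP = 1.000

ℓ'(θ) = 18/θ − 10 − 8θ. Setting this to zero and multiplying by θ: 8θ² + 10θ − 18 = 0.
θ = (−10 + √(10² + 4·8·18)) / (2·8) = (−10 + √676) / 16 = (−10 + 26)/16 = 1.
ℓ''(θ) = −18/θ² − 8 < 0, confirming a maximum.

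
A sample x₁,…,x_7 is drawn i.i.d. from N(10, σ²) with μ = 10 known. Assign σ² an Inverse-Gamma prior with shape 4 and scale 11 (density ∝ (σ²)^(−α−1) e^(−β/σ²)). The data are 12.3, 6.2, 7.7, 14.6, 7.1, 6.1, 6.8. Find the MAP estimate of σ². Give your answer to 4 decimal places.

σ̂²_MAP = 6.0024

Sum of squared deviations about the known mean: SS = (12.3−10)² + (6.2−10)² + (7.7−10)² + (14.6−10)² + (7.1−10)² + (6.1−10)² + (6.8−10)² = 80.04.
The Normal likelihood contributes (σ²)^(−n/2) exp(−SS/(2σ²)), so the posterior is Inverse-Gamma(α + n/2, β + SS/2) = Inverse-Gamma(7.5, 51.02).
The mode of Inverse-Gamma(a, b) is b/(a+1) = 51.02/8.5 ≈ 6.0024.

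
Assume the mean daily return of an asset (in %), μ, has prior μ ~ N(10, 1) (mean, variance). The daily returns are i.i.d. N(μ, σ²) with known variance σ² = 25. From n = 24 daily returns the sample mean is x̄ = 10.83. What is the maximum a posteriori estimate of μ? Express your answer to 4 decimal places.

μ̂_MAP = 10.4065

n = 24, x̄ = 10.83.
For a Normal prior and Normal likelihood with known variance, the posterior is Normal; its mode equals its mean, the precision-weighted average.
Prior precision 1/σ₀² = 1/1 = 1; data precision n/σ² = 24/25 = 0.96.
μ̂ = (1·10 + 0.96·10.83) / (1 + 0.96) = 20.3968/1.96 = 12748/1225 ≈ 10.4065.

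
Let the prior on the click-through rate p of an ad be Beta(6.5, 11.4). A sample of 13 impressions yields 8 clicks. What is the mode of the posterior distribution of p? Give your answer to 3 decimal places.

p̂_MAP = 0.467

Prior: Beta(6.5, 11.4).
Data: 8 successes in 13 trials. The binomial likelihood contributes p^8(1−p)^5, so the posterior is Beta(6.5+8, 11.4+5) = Beta(14.5, 16.4).
For Beta(a, b) with a, b > 1 the mode is (a−1)/(a+b−2) = 13.5/28.9 ≈ 0.467.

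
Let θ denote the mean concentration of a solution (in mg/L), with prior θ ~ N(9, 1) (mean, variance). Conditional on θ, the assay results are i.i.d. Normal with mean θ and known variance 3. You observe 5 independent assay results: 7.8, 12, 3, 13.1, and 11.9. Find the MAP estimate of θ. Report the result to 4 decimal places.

θ̂_MAP = 9.3500

n = 5; x̄ = (7.8 + 12 + 3 + 13.1 + 11.9)/5 = 47.8/5 = 9.56.
For a Normal prior and Normal likelihood with known variance, the posterior is Normal; its mode equals its mean, the precision-weighted average.
Prior precision 1/σ₀² = 1/1 = 1; data precision n/σ² = 5/3.
θ̂ = (1·9 + (5/3)·9.56) / (1 + 5/3) = (374/15)/(8/3) = 9.3500.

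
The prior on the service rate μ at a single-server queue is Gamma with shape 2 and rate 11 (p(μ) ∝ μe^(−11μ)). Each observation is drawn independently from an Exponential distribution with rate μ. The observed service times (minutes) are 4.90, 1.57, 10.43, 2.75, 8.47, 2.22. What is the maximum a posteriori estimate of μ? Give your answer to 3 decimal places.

μ̂_MAP = 0.169

The Exponential(rate=μ) likelihood is ∝ μ^n e^(−μΣtᵢ). Here n = 6 and Σtᵢ = 4.90 + 1.57 + 10.43 + 2.75 + 8.47 + 2.22 = 30.34.
Posterior ∝ μe^(−11μ) · μ^6e^(−30.34μ) = μ^7e^(−41.34μ), i.e. Gamma(8, 41.34).
Mode = (a−1)/b = 7/41.34 ≈ 0.169.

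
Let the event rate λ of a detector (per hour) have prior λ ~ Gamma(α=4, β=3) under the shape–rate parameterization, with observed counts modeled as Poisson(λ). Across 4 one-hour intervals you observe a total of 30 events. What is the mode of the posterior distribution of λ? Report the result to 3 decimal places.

λ̂_MAP = 4.714

Σxᵢ = 30, n = 4.
Posterior ∝ λ^3e^(−3λ) · λ^30e^(−4λ) = λ^33e^(−7λ), i.e. Gamma(shape=34, rate=7).
The mode of a Gamma(a, b) with a ≥ 1 (shape–rate) is (a−1)/b = 33/7 ≈ 4.714.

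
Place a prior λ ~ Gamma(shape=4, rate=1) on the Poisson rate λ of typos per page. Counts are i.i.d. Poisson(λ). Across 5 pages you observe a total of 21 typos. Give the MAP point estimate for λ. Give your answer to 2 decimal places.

Σxᵢ = 21, n = 5.
Posterior ∝ λ^3e^(−1λ) · λ^21e^(−5λ) = λ^24e^(−6λ), i.e. Gamma(shape=25, rate=6).
The mode of a Gamma(a, b) with a ≥ 1 (shape–rate) is (a−1)/b = 24/6 ≈ 4.00.

λ̂_MAP = 4.00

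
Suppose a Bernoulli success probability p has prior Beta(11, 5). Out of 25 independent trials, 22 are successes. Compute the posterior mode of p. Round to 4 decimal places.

Prior: Beta(11, 5).
Data: 22 successes in 25 trials. The binomial likelihood contributes p^22(1−p)^3, so the posterior is Beta(11+22, 5+3) = Beta(33, 8).
For Beta(a, b) with a, b > 1 the mode is (a−1)/(a+b−2) = 32/39 ≈ 0.8205.

p̂_MAP = 0.8205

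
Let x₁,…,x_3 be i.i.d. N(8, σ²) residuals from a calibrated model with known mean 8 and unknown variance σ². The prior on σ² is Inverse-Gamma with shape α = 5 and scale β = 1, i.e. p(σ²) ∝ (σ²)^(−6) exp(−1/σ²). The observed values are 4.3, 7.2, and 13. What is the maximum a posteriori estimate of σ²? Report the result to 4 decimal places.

Sum of squared deviations about the known mean: SS = (4.3−8)² + (7.2−8)² + (13−8)² = 39.33.
The Normal likelihood contributes (σ²)^(−n/2) exp(−SS/(2σ²)), so the posterior is Inverse-Gamma(α + n/2, β + SS/2) = Inverse-Gamma(6.5, 20.665).
The mode of Inverse-Gamma(a, b) is b/(a+1) = 20.665/7.5 ≈ 2.7553.

σ̂²_MAP = 2.7553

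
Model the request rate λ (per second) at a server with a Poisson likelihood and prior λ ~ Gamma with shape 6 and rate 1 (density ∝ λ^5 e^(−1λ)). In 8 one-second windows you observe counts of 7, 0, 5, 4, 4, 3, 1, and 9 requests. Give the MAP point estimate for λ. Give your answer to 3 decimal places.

Σxᵢ = 7+0+5+4+4+3+1+9 = 33, with n = 8.
Posterior ∝ λ^5e^(−1λ) · λ^33e^(−8λ) = λ^38e^(−9λ), i.e. Gamma(shape=39, rate=9).
The mode of a Gamma(a, b) with a ≥ 1 (shape–rate) is (a−1)/b = 38/9 ≈ 4.222.

λ̂_MAP = 4.222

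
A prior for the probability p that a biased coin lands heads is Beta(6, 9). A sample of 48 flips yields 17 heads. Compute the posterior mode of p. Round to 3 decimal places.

Prior: Beta(6, 9).
Data: 17 successes in 48 trials. The binomial likelihood contributes p^17(1−p)^31, so the posterior is Beta(6+17, 9+31) = Beta(23, 40).
For Beta(a, b) with a, b > 1 the mode is (a−1)/(a+b−2) = 22/61 ≈ 0.361.

p̂_MAP = 0.361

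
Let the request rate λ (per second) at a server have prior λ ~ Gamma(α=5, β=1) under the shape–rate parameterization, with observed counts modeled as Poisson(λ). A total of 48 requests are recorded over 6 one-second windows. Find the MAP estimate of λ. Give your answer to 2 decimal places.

Σxᵢ = 48, n = 6.
Posterior ∝ λ^4e^(−1λ) · λ^48e^(−6λ) = λ^52e^(−7λ), i.e. Gamma(shape=53, rate=7).
The mode of a Gamma(a, b) with a ≥ 1 (shape–rate) is (a−1)/b = 52/7 ≈ 7.43.

λ̂_MAP = 7.43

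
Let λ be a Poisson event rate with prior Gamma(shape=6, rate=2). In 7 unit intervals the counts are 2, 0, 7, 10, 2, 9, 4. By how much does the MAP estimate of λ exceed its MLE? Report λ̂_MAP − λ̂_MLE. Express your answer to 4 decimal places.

Σxᵢ = 34. Posterior is Gamma(40, 9); MAP = (40−1)/9 = 39/9 ≈ 4.33333.
MLE = x̄ = 34/7 ≈ 4.85714.
Difference = 39/9 − 34/7 = -11/21 ≈ -0.5238.

MAP − MLE = -0.5238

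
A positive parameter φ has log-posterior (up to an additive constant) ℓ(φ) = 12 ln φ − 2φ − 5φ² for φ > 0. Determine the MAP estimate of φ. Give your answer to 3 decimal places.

φ̂_MAP = 1.000

ℓ'(φ) = 12/φ − 2 − 10φ. Setting this to zero and multiplying by φ: 10φ² + 2φ − 12 = 0.
φ = (−2 + √(2² + 4·10·12)) / (2·10) = (−2 + √484) / 20 = (−2 + 22)/20 = 1.
ℓ''(φ) = −12/φ² − 10 < 0, confirming a maximum.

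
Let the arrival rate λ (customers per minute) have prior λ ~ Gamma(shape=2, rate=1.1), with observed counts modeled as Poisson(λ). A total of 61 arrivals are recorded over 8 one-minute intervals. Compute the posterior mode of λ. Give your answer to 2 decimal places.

Σxᵢ = 61, n = 8.
Posterior ∝ λe^(−1.1λ) · λ^61e^(−8λ) = λ^62e^(−9.1λ), i.e. Gamma(shape=63, rate=9.1).
The mode of a Gamma(a, b) with a ≥ 1 (shape–rate) is (a−1)/b = 62/9.1 ≈ 6.81.

λ̂_MAP = 6.81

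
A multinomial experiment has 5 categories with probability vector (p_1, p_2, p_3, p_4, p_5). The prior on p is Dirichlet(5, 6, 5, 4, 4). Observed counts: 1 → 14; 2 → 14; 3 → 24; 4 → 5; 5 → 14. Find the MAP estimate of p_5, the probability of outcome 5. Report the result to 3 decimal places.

The posterior is Dirichlet(αᵢ + nᵢ) = Dirichlet(19, 20, 29, 9, 18).
For a Dirichlet(a₁,…,a_K) with all aᵢ > 1, the mode has j-th component (aⱼ − 1)/(Σaᵢ − K).
Here Σaᵢ = 95 and K = 5, so p_5 = (18 − 1)/(95 − 5) = 17/90 ≈ 0.189.

MAP estimate: 0.189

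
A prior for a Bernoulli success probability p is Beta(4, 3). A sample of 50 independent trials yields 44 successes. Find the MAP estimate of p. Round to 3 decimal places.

Prior: Beta(4, 3).
Data: 44 successes in 50 trials. The binomial likelihood contributes p^44(1−p)^6, so the posterior is Beta(4+44, 3+6) = Beta(48, 9).
For Beta(a, b) with a, b > 1 the mode is (a−1)/(a+b−2) = 47/55 ≈ 0.855.

p̂_MAP = 0.855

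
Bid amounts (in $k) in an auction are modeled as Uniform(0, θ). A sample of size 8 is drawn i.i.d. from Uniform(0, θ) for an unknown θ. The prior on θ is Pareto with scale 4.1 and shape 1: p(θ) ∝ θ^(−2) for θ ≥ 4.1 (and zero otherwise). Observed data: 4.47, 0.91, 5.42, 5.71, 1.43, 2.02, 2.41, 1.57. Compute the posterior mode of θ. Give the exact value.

The Uniform(0, θ) likelihood is θ^(−n) for θ ≥ max(xᵢ), zero otherwise. Here max(xᵢ) = 5.71.
Posterior ∝ θ^(−2) · θ^(−8) = θ^(−10) on θ ≥ max(4.1, 5.71) = 5.71.
This density is strictly decreasing in θ, so the posterior mode lies at the lower boundary of the support.

θ̂_MAP = 5.71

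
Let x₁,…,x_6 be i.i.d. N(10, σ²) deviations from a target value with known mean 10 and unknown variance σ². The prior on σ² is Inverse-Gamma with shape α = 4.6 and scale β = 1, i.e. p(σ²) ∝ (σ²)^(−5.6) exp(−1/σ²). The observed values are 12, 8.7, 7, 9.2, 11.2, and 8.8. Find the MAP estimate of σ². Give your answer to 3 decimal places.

σ̂²_MAP = 1.175

Sum of squared deviations about the known mean: SS = (12−10)² + (8.7−10)² + (7−10)² + (9.2−10)² + (11.2−10)² + (8.8−10)² = 18.21.
The Normal likelihood contributes (σ²)^(−n/2) exp(−SS/(2σ²)), so the posterior is Inverse-Gamma(α + n/2, β + SS/2) = Inverse-Gamma(7.6, 10.105).
The mode of Inverse-Gamma(a, b) is b/(a+1) = 10.105/8.6 ≈ 1.175.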